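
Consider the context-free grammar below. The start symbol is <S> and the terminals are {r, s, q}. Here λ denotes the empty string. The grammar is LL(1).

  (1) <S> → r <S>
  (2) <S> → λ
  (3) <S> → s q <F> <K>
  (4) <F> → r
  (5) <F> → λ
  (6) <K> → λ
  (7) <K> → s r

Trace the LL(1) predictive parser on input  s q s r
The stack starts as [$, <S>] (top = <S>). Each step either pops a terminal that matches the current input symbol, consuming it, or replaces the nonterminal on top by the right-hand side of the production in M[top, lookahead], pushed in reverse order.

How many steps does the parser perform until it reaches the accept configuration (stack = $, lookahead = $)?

     Stack          Input      Action
  1  $ <S>          s q s r $  expand <S> → s q <F> <K>
  2  $ <K> <F> q s  s q s r $  match s
  3  $ <K> <F> q    q s r $    match q
  4  $ <K> <F>      s r $      expand <F> → λ
  5  $ <K>          s r $      expand <K> → s r
  6  $ r s          s r $      match s
  7  $ r            r $        match r
Accept reached after 7 steps.

7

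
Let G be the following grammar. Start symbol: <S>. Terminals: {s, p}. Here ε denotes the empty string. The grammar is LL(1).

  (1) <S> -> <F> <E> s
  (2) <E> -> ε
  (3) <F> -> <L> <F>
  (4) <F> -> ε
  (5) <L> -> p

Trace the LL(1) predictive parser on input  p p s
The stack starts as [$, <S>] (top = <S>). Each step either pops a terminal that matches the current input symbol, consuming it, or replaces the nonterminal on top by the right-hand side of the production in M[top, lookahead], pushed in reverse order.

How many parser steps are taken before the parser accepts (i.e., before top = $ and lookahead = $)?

10

      Stack            Input    Action
   1  $ <S>            p p s $  expand <S> -> <F> <E> s
   2  $ s <E> <F>      p p s $  expand <F> -> <L> <F>
   3  $ s <E> <F> <L>  p p s $  expand <L> -> p
   4  $ s <E> <F> p    p p s $  match p
   5  $ s <E> <F>      p s $    expand <F> -> <L> <F>
   6  $ s <E> <F> <L>  p s $    expand <L> -> p
   7  $ s <E> <F> p    p s $    match p
   8  $ s <E> <F>      s $      expand <F> -> ε
   9  $ s <E>          s $      expand <E> -> ε
  10  $ s              s $      match s
Accept reached after 10 steps.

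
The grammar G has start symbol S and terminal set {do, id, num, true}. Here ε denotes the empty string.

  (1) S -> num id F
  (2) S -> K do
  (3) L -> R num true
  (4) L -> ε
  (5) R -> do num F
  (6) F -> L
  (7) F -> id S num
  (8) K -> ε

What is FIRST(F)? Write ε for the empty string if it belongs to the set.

{ε, do, id}

FIRST(R): from R->do num F we get {do}. So FIRST(R) = {do}.
FIRST(K): from K->ε we get {ε}. So FIRST(K) = {ε}.
FIRST(S): from S->num id F we get {num}; from S->K do we get {do}. So FIRST(S) = {do, num}.
FIRST(L): from L->R num true we get {do}; from L->ε we get {ε}. So FIRST(L) = {ε, do}.
FIRST(F): from F->L we get {ε, do}; from F->id S num we get {id}. So FIRST(F) = {ε, do, id}.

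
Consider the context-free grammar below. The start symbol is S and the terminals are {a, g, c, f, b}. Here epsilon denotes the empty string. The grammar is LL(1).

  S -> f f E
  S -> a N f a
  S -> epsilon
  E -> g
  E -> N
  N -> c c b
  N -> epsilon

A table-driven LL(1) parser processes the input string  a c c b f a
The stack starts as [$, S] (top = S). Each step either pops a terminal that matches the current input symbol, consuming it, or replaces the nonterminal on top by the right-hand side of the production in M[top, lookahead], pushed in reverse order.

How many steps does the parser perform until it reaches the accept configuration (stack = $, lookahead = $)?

8

     Stack        Input          Action
  1  $ S          a c c b f a $  expand S -> a N f a
  2  $ a f N a    a c c b f a $  match a
  3  $ a f N      c c b f a $    expand N -> c c b
  4  $ a f b c c  c c b f a $    match c
  5  $ a f b c    c b f a $      match c
  6  $ a f b      b f a $        match b
  7  $ a f        f a $          match f
  8  $ a          a $            match a
Accept reached after 8 steps.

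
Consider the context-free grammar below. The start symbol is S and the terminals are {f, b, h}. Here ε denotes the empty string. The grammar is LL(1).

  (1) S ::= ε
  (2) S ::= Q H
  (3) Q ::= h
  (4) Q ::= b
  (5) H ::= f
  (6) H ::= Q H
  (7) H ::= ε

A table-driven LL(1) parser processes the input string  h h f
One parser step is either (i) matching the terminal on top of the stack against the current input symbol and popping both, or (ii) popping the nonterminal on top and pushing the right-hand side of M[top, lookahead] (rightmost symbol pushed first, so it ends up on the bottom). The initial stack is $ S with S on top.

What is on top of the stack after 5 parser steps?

step 1: stack=$ S  input=h h f $  — expand S ::= Q H
step 2: stack=$ H Q  input=h h f $  — expand Q ::= h
step 3: stack=$ H h  input=h h f $  — match h
step 4: stack=$ H  input=h f $  — expand H ::= Q H
step 5: stack=$ H Q  input=h f $  — expand Q ::= h
Stack after step 5: $ H h (top = h).

h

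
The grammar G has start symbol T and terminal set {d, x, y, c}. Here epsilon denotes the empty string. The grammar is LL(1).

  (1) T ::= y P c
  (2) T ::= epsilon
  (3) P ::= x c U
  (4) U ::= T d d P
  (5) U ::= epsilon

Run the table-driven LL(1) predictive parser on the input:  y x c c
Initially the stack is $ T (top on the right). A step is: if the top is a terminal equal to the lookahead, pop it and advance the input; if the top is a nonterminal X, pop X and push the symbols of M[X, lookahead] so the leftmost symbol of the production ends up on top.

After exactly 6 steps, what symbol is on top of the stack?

step 1: stack=$ T  input=y x c c $  — expand T ::= y P c
step 2: stack=$ c P y  input=y x c c $  — match y
step 3: stack=$ c P  input=x c c $  — expand P ::= x c U
step 4: stack=$ c U c x  input=x c c $  — match x
step 5: stack=$ c U c  input=c c $  — match c
step 6: stack=$ c U  input=c $  — expand U ::= epsilon
Stack after step 6: $ c (top = c).

c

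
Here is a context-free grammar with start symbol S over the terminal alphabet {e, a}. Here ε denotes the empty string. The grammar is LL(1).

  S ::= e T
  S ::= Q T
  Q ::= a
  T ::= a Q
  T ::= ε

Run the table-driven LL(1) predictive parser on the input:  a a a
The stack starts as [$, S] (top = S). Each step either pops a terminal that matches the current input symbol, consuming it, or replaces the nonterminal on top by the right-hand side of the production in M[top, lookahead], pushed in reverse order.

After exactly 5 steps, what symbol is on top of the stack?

Q

     Stack  Input    Action
  1  $ S    a a a $  expand S ::= Q T
  2  $ T Q  a a a $  expand Q ::= a
  3  $ T a  a a a $  match a
  4  $ T    a a $    expand T ::= a Q
  5  $ Q a  a a $    match a
Stack after step 5: $ Q (top = Q).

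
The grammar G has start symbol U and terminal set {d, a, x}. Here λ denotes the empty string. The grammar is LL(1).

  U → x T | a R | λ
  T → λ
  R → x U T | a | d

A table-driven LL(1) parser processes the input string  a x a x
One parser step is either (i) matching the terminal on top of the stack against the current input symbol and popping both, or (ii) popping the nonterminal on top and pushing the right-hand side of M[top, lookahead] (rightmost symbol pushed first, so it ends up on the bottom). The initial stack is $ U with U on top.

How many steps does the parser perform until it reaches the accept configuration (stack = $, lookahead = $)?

11

step 1: stack=$ U  input=a x a x $  — expand U → a R
step 2: stack=$ R a  input=a x a x $  — match a
step 3: stack=$ R  input=x a x $  — expand R → x U T
step 4: stack=$ T U x  input=x a x $  — match x
step 5: stack=$ T U  input=a x $  — expand U → a R
step 6: stack=$ T R a  input=a x $  — match a
step 7: stack=$ T R  input=x $  — expand R → x U T
step 8: stack=$ T T U x  input=x $  — match x
step 9: stack=$ T T U  input=$  — expand U → λ
step 10: stack=$ T T  input=$  — expand T → λ
step 11: stack=$ T  input=$  — expand T → λ
Accept reached after 11 steps.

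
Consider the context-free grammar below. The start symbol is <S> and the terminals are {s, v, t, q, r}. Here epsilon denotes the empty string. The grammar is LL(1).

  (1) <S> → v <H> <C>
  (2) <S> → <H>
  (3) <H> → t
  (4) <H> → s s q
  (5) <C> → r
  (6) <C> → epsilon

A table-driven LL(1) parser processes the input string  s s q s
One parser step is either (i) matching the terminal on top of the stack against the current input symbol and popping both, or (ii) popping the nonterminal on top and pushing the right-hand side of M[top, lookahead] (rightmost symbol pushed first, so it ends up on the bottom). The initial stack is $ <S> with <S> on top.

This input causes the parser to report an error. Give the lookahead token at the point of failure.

     Stack    Input      Action
  1  $ <S>    s s q s $  expand <S> → <H>
  2  $ <H>    s s q s $  expand <H> → s s q
  3  $ q s s  s s q s $  match s
  4  $ q s    s q s $    match s
  5  $ q      q s $      match q
  6  $        s $        error: stack empty but input remains

s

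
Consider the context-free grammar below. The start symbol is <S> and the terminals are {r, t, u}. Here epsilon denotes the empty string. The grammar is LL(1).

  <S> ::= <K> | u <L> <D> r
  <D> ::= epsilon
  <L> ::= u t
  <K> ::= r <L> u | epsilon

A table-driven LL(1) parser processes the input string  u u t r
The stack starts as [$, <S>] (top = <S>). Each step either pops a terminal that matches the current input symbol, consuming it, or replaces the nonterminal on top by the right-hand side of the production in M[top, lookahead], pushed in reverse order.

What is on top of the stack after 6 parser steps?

step 1: stack=$ <S>  input=u u t r $  — expand <S> ::= u <L> <D> r
step 2: stack=$ r <D> <L> u  input=u u t r $  — match u
step 3: stack=$ r <D> <L>  input=u t r $  — expand <L> ::= u t
step 4: stack=$ r <D> t u  input=u t r $  — match u
step 5: stack=$ r <D> t  input=t r $  — match t
step 6: stack=$ r <D>  input=r $  — expand <D> ::= epsilon
Stack after step 6: $ r (top = r).

r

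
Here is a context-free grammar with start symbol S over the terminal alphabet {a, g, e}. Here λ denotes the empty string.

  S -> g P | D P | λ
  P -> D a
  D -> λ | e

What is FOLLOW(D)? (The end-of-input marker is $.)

FIRST(D) = {λ, e}
FIRST(P) = {a, e}  (via D a)
FIRST(S) = {λ, a, e, g}  (via D P)
FOLLOW(S) includes $ since S is the start symbol.
FOLLOW(S): S appears on no right-hand side. Thus FOLLOW(S) = {$}.
FOLLOW(P): in S->g P, the suffix after P is empty, so FOLLOW(P) ⊇ FOLLOW(S) = {$}; in S->D P, the suffix after P is empty, so FOLLOW(P) ⊇ FOLLOW(S) = {$}. Thus FOLLOW(P) = {$}.
FOLLOW(D): in S->D P, D is followed by P with FIRST {a, e}; in P->D a, D is followed by a with FIRST {a}. Thus FOLLOW(D) = {a, e}.

{a, e}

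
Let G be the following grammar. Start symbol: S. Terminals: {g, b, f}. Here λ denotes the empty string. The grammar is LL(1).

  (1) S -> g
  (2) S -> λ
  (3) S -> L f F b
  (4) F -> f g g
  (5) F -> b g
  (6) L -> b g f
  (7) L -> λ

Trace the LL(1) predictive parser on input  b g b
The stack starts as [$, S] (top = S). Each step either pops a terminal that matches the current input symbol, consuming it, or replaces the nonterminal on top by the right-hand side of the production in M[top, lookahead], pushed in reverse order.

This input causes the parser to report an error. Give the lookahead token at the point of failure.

step 1: stack=$ S  input=b g b $  — expand S -> L f F b
step 2: stack=$ b F f L  input=b g b $  — expand L -> b g f
step 3: stack=$ b F f f g b  input=b g b $  — match b
step 4: stack=$ b F f f g  input=g b $  — match g
step 5: stack=$ b F f f  input=b $  — error: top is terminal f but lookahead is b

b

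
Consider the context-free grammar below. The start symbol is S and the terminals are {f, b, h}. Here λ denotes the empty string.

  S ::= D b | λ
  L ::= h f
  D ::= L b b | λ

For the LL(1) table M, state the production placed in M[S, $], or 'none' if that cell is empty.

S ::= λ

FIRST(L) = {h}
FIRST(D) = {λ, h}  (via L b b)
FIRST(S) = {λ, b, h}  (via D b)
FOLLOW(S) includes $ since S is the start symbol.
FOLLOW(S): S appears on no right-hand side. Thus FOLLOW(S) = {$}.
For S ::= D b: FIRST(D b) = {b, h}, so it goes in M[S, t] for t ∈ {b, h}.
For S ::= λ: FIRST(λ) = {λ}, so it goes in M[S, t] for t ∈ {}; since λ ∈ FIRST, also for every t ∈ FOLLOW(S) = {$}.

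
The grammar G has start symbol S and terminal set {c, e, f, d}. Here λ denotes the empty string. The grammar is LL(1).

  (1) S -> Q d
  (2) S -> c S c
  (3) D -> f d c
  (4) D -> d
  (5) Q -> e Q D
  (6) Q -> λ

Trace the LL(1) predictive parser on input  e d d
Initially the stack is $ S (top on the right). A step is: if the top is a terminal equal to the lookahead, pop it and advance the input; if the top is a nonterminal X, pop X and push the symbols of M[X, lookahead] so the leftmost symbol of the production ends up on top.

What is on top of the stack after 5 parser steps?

d

     Stack      Input    Action
  1  $ S        e d d $  expand S -> Q d
  2  $ d Q      e d d $  expand Q -> e Q D
  3  $ d D Q e  e d d $  match e
  4  $ d D Q    d d $    expand Q -> λ
  5  $ d D      d d $    expand D -> d
Stack after step 5: $ d d (top = d).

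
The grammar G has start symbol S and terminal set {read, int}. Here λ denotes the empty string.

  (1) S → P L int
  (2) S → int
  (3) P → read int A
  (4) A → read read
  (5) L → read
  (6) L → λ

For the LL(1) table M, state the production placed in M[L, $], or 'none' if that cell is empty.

none

FIRST(P) = {read}
FIRST(A) = {read}
FIRST(L) = {λ, read}
FIRST(S) = {int, read}  (via P L int)
FOLLOW(S) includes $ since S is the start symbol.
FOLLOW(L): in S→P L int, L is followed by int with FIRST {int}. Thus FOLLOW(L) = {int}.
For L → read: FIRST(read) = {read}, so it goes in M[L, t] for t ∈ {read}.
For L → λ: FIRST(λ) = {λ}, so it goes in M[L, t] for t ∈ {}; since λ ∈ FIRST, also for every t ∈ FOLLOW(L) = {int}.
None of these place a production in M[L, $].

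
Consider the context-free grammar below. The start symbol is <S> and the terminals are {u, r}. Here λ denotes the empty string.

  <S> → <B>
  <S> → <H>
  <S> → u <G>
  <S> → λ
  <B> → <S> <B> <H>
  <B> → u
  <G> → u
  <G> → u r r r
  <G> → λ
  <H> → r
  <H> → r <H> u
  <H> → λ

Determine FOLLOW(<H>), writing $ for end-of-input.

FIRST(<G>): from <G>→u we get {u}; from <G>→u r r r we get {u}; from <G>→λ we get {λ}. So FIRST(<G>) = {λ, u}.
FIRST(<H>): from <H>→r we get {r}; from <H>→r <H> u we get {r}; from <H>→λ we get {λ}. So FIRST(<H>) = {λ, r}.
FIRST(<S>): from <S>→<B> we get {r, u}; from <S>→<H> we get {λ, r}; from <S>→u <G> we get {u}; from <S>→λ we get {λ}. So FIRST(<S>) = {λ, r, u}.
FIRST(<B>): from <B>→<S> <B> <H> we get {r, u}; from <B>→u we get {u}. So FIRST(<B>) = {r, u}.
FOLLOW(<S>) includes $ since <S> is the start symbol.
FOLLOW(<S>): in <B>→<S> <B> <H>, <S> is followed by <B> <H> with FIRST {r, u}. Thus FOLLOW(<S>) = {$, r, u}.
FOLLOW(<B>): in <S>→<B>, the suffix after <B> is empty, so FOLLOW(<B>) ⊇ FOLLOW(<S>) = {$, r, u}; in <B>→<S> <B> <H>, <B> is followed by <H> with FIRST {λ, r}; in <B>→<S> <B> <H>, the suffix after <B> is nullable (adds nothing new). Thus FOLLOW(<B>) = {$, r, u}.
FOLLOW(<G>): in <S>→u <G>, the suffix after <G> is empty, so FOLLOW(<G>) ⊇ FOLLOW(<S>) = {$, r, u}. Thus FOLLOW(<G>) = {$, r, u}.
FOLLOW(<H>): in <S>→<H>, the suffix after <H> is empty, so FOLLOW(<H>) ⊇ FOLLOW(<S>) = {$, r, u}; in <B>→<S> <B> <H>, the suffix after <H> is empty, so FOLLOW(<H>) ⊇ FOLLOW(<B>) = {$, r, u}; in <H>→r <H> u, <H> is followed by u with FIRST {u}. Thus FOLLOW(<H>) = {$, r, u}.

{$, r, u}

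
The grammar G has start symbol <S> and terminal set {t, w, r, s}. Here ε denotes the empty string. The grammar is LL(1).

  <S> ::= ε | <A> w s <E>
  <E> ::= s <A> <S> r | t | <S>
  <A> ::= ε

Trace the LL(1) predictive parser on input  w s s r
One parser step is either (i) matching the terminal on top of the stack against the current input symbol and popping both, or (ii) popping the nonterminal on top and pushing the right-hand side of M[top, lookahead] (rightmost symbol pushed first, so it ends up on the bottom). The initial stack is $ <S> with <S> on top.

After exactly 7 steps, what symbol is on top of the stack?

step 1: stack=$ <S>  input=w s s r $  — expand <S> ::= <A> w s <E>
step 2: stack=$ <E> s w <A>  input=w s s r $  — expand <A> ::= ε
step 3: stack=$ <E> s w  input=w s s r $  — match w
step 4: stack=$ <E> s  input=s s r $  — match s
step 5: stack=$ <E>  input=s r $  — expand <E> ::= s <A> <S> r
step 6: stack=$ r <S> <A> s  input=s r $  — match s
step 7: stack=$ r <S> <A>  input=r $  — expand <A> ::= ε
Stack after step 7: $ r <S> (top = <S>).

<S>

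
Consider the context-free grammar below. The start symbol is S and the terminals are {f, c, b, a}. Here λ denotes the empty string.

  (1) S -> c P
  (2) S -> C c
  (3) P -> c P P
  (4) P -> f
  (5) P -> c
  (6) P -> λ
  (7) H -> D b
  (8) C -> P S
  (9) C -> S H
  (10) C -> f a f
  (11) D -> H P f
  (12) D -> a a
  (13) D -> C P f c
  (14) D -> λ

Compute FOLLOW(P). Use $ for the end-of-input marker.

FIRST(P) = {λ, c, f}
FIRST(S) = {c, f}  (via C c)
FIRST(C) = {c, f}  (via P S, S H)
FIRST(H) = {a, b, c, f}  (via D b)
FIRST(D) = {λ, a, b, c, f}  (via H P f, C P f c)
FOLLOW(S) includes $ since S is the start symbol.
FOLLOW(C): in S->C c, C is followed by c with FIRST {c}; in D->C P f c, C is followed by P f c with FIRST {c, f}. Thus FOLLOW(C) = {c, f}.
FOLLOW(S): in C->P S, the suffix after S is empty, so FOLLOW(S) ⊇ FOLLOW(C) = {c, f}; in C->S H, S is followed by H with FIRST {a, b, c, f}. Thus FOLLOW(S) = {$, a, b, c, f}.
FOLLOW(P): in S->c P, the suffix after P is empty, so FOLLOW(P) ⊇ FOLLOW(S) = {$, a, b, c, f}; in P->c P P (occurrence 1), P is followed by P with FIRST {λ, c, f}; in P->c P P (occurrence 1), the suffix after P is nullable (adds nothing new); in P->c P P (occurrence 2), the suffix after P is empty (adds nothing new); in C->P S, P is followed by S with FIRST {c, f}; in D->H P f, P is followed by f with FIRST {f}; in D->C P f c, P is followed by f c with FIRST {f}. Thus FOLLOW(P) = {$, a, b, c, f}.
FOLLOW(H): in C->S H, the suffix after H is empty, so FOLLOW(H) ⊇ FOLLOW(C) = {c, f}; in D->H P f, H is followed by P f with FIRST {c, f}. Thus FOLLOW(H) = {c, f}.
FOLLOW(D): in H->D b, D is followed by b with FIRST {b}. Thus FOLLOW(D) = {b}.

{$, a, b, c, f}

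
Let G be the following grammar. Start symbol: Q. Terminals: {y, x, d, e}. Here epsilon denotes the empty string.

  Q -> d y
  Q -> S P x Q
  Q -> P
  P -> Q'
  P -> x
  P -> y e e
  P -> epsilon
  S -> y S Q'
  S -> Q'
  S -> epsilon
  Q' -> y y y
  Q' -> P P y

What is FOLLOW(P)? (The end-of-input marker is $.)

{$, x, y}

FIRST(Q) = {epsilon, d, x, y}  (via S P x Q, P)
FIRST(P) = {epsilon, x, y}  (via Q')
FIRST(Q') = {x, y}  (via P P y)
FIRST(S) = {epsilon, x, y}  (via Q')
FOLLOW(Q) includes $ since Q is the start symbol.
FOLLOW(Q): in Q->S P x Q, the suffix after Q is empty (adds nothing new). Thus FOLLOW(Q) = {$}.
FOLLOW(P): in Q->S P x Q, P is followed by x Q with FIRST {x}; in Q->P, the suffix after P is empty, so FOLLOW(P) ⊇ FOLLOW(Q) = {$}; in Q'->P P y (occurrence 1), P is followed by P y with FIRST {x, y}; in Q'->P P y (occurrence 2), P is followed by y with FIRST {y}. Thus FOLLOW(P) = {$, x, y}.
FOLLOW(S): in Q->S P x Q, S is followed by P x Q with FIRST {x, y}; in S->y S Q', S is followed by Q' with FIRST {x, y}. Thus FOLLOW(S) = {x, y}.
FOLLOW(Q'): in P->Q', the suffix after Q' is empty, so FOLLOW(Q') ⊇ FOLLOW(P) = {$, x, y}; in S->y S Q', the suffix after Q' is empty, so FOLLOW(Q') ⊇ FOLLOW(S) = {x, y}; in S->Q', the suffix after Q' is empty, so FOLLOW(Q') ⊇ FOLLOW(S) = {x, y}. Thus FOLLOW(Q') = {$, x, y}.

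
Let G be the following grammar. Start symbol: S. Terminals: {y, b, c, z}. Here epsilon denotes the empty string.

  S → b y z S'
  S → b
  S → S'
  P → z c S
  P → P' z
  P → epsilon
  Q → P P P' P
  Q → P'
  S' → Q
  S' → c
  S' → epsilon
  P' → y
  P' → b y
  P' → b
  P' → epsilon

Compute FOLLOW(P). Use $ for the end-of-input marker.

{$, b, y, z}

FIRST(P') = {epsilon, b, y}
FIRST(P) = {epsilon, b, y, z}  (via P' z)
FIRST(Q) = {epsilon, b, y, z}  (via P P P' P, P')
FIRST(S') = {epsilon, b, c, y, z}  (via Q)
FIRST(S) = {epsilon, b, c, y, z}  (via S')
FOLLOW(S) includes $ since S is the start symbol.
FOLLOW(S): in P→z c S, the suffix after S is empty, so FOLLOW(S) ⊇ FOLLOW(P) = {$, b, y, z}. Thus FOLLOW(S) = {$, b, y, z}.
FOLLOW(S'): in S→b y z S', the suffix after S' is empty, so FOLLOW(S') ⊇ FOLLOW(S) = {$, b, y, z}; in S→S', the suffix after S' is empty, so FOLLOW(S') ⊇ FOLLOW(S) = {$, b, y, z}. Thus FOLLOW(S') = {$, b, y, z}.
FOLLOW(Q): in S'→Q, the suffix after Q is empty, so FOLLOW(Q) ⊇ FOLLOW(S') = {$, b, y, z}. Thus FOLLOW(Q) = {$, b, y, z}.
FOLLOW(P): in Q→P P P' P (occurrence 1), P is followed by P P' P with FIRST {epsilon, b, y, z}; in Q→P P P' P (occurrence 1), the suffix after P is nullable, so FOLLOW(P) ⊇ FOLLOW(Q) = {$, b, y, z}; in Q→P P P' P (occurrence 2), P is followed by P' P with FIRST {epsilon, b, y, z}; in Q→P P P' P (occurrence 2), the suffix after P is nullable, so FOLLOW(P) ⊇ FOLLOW(Q) = {$, b, y, z}; in Q→P P P' P (occurrence 3), the suffix after P is empty, so FOLLOW(P) ⊇ FOLLOW(Q) = {$, b, y, z}. Thus FOLLOW(P) = {$, b, y, z}.
FOLLOW(P'): in P→P' z, P' is followed by z with FIRST {z}; in Q→P P P' P, P' is followed by P with FIRST {epsilon, b, y, z}; in Q→P P P' P, the suffix after P' is nullable, so FOLLOW(P') ⊇ FOLLOW(Q) = {$, b, y, z}; in Q→P', the suffix after P' is empty, so FOLLOW(P') ⊇ FOLLOW(Q) = {$, b, y, z}. Thus FOLLOW(P') = {$, b, y, z}.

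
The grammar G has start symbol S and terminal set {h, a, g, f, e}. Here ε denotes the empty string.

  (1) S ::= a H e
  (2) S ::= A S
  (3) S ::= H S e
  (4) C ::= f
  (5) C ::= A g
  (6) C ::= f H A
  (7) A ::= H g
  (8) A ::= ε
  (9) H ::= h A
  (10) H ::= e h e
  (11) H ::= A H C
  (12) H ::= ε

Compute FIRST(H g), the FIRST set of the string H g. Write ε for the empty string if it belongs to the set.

FIRST(S): from S::=a H e we get {a}; from S::=A S we get {a, e, f, g, h}; from S::=H S e we get {a, e, f, g, h}. So FIRST(S) = {a, e, f, g, h}.
FIRST(C): from C::=f we get {f}; from C::=A g we get {e, f, g, h}; from C::=f H A we get {f}. So FIRST(C) = {e, f, g, h}.
FIRST(A): from A::=H g we get {e, f, g, h}; from A::=ε we get {ε}. So FIRST(A) = {ε, e, f, g, h}.
FIRST(H): from H::=h A we get {h}; from H::=e h e we get {e}; from H::=A H C we get {e, f, g, h}; from H::=ε we get {ε}. So FIRST(H) = {ε, e, f, g, h}.
FIRST(H g): take FIRST of each symbol in turn, carrying on past any symbol whose FIRST contains ε; result {e, f, g, h}.

{e, f, g, h}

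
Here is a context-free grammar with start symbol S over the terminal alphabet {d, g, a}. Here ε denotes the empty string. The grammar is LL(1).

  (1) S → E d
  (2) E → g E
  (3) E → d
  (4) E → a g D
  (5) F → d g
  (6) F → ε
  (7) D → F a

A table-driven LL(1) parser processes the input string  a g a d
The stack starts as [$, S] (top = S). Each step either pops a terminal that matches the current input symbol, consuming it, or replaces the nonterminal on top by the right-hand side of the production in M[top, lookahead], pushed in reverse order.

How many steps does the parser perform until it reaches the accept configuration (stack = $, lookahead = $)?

8

step 1: stack=$ S  input=a g a d $  — expand S → E d
step 2: stack=$ d E  input=a g a d $  — expand E → a g D
step 3: stack=$ d D g a  input=a g a d $  — match a
step 4: stack=$ d D g  input=g a d $  — match g
step 5: stack=$ d D  input=a d $  — expand D → F a
step 6: stack=$ d a F  input=a d $  — expand F → ε
step 7: stack=$ d a  input=a d $  — match a
step 8: stack=$ d  input=d $  — match d
Accept reached after 8 steps.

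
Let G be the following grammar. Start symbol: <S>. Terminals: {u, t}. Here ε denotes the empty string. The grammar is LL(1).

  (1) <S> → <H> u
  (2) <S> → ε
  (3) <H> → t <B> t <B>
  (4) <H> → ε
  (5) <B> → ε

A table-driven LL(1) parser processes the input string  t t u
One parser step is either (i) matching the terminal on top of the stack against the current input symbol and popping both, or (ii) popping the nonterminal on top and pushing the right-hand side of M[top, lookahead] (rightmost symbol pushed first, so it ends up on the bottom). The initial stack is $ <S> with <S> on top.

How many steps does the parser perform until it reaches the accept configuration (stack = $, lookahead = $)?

7

     Stack            Input    Action
  1  $ <S>            t t u $  expand <S> → <H> u
  2  $ u <H>          t t u $  expand <H> → t <B> t <B>
  3  $ u <B> t <B> t  t t u $  match t
  4  $ u <B> t <B>    t u $    expand <B> → ε
  5  $ u <B> t        t u $    match t
  6  $ u <B>          u $      expand <B> → ε
  7  $ u              u $      match u
Accept reached after 7 steps.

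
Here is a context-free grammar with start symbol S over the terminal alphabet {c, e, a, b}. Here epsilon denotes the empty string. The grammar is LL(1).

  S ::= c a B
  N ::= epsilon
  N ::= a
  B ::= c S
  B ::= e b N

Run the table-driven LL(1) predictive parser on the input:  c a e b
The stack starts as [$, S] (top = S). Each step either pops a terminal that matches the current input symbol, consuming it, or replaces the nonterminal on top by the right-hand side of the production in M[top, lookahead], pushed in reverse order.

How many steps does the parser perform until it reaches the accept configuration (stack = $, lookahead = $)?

7

     Stack    Input      Action
  1  $ S      c a e b $  expand S ::= c a B
  2  $ B a c  c a e b $  match c
  3  $ B a    a e b $    match a
  4  $ B      e b $      expand B ::= e b N
  5  $ N b e  e b $      match e
  6  $ N b    b $        match b
  7  $ N      $          expand N ::= epsilon
Accept reached after 7 steps.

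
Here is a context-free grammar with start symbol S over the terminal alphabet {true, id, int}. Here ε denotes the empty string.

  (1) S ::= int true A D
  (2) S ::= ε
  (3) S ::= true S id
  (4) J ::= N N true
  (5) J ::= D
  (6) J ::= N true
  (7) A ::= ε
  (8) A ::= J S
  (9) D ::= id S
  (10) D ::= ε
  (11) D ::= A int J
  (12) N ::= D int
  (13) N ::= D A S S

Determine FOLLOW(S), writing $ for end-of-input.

{$, id, int, true}

FIRST(S) = {ε, int, true}
FIRST(J) = {ε, id, int, true}  (via N N true, D, N true)
FIRST(A) = {ε, id, int, true}  (via J S)
FIRST(D) = {ε, id, int, true}  (via A int J)
FIRST(N) = {ε, id, int, true}  (via D int, D A S S)
FOLLOW(S) includes $ since S is the start symbol.
FOLLOW(N): in J::=N N true (occurrence 1), N is followed by N true with FIRST {id, int, true}; in J::=N N true (occurrence 2), N is followed by true with FIRST {true}; in J::=N true, N is followed by true with FIRST {true}. Thus FOLLOW(N) = {id, int, true}.
FOLLOW(S): in S::=true S id, S is followed by id with FIRST {id}; in A::=J S, the suffix after S is empty, so FOLLOW(S) ⊇ FOLLOW(A) = {$, id, int, true}; in D::=id S, the suffix after S is empty, so FOLLOW(S) ⊇ FOLLOW(D) = {$, id, int, true}; in N::=D A S S (occurrence 1), S is followed by S with FIRST {ε, int, true}; in N::=D A S S (occurrence 1), the suffix after S is nullable, so FOLLOW(S) ⊇ FOLLOW(N) = {id, int, true}; in N::=D A S S (occurrence 2), the suffix after S is empty, so FOLLOW(S) ⊇ FOLLOW(N) = {id, int, true}. Thus FOLLOW(S) = {$, id, int, true}.
FOLLOW(A): in S::=int true A D, A is followed by D with FIRST {ε, id, int, true}; in S::=int true A D, the suffix after A is nullable, so FOLLOW(A) ⊇ FOLLOW(S) = {$, id, int, true}; in D::=A int J, A is followed by int J with FIRST {int}; in N::=D A S S, A is followed by S S with FIRST {ε, int, true}; in N::=D A S S, the suffix after A is nullable, so FOLLOW(A) ⊇ FOLLOW(N) = {id, int, true}. Thus FOLLOW(A) = {$, id, int, true}.
FOLLOW(J): in A::=J S, J is followed by S with FIRST {ε, int, true}; in A::=J S, the suffix after J is nullable, so FOLLOW(J) ⊇ FOLLOW(A) = {$, id, int, true}; in D::=A int J, the suffix after J is empty, so FOLLOW(J) ⊇ FOLLOW(D) = {$, id, int, true}. Thus FOLLOW(J) = {$, id, int, true}.
FOLLOW(D): in S::=int true A D, the suffix after D is empty, so FOLLOW(D) ⊇ FOLLOW(S) = {$, id, int, true}; in J::=D, the suffix after D is empty, so FOLLOW(D) ⊇ FOLLOW(J) = {$, id, int, true}; in N::=D int, D is followed by int with FIRST {int}; in N::=D A S S, D is followed by A S S with FIRST {ε, id, int, true}; in N::=D A S S, the suffix after D is nullable, so FOLLOW(D) ⊇ FOLLOW(N) = {id, int, true}. Thus FOLLOW(D) = {$, id, int, true}.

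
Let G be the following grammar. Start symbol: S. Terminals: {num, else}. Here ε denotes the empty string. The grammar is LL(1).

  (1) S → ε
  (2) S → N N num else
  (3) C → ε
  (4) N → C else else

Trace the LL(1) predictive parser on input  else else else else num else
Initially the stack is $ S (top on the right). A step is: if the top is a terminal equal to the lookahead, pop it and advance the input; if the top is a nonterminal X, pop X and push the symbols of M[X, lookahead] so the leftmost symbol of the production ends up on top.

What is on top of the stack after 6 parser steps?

step 1: stack=$ S  input=else else else else num else $  — expand S → N N num else
step 2: stack=$ else num N N  input=else else else else num else $  — expand N → C else else
step 3: stack=$ else num N else else C  input=else else else else num else $  — expand C → ε
step 4: stack=$ else num N else else  input=else else else else num else $  — match else
step 5: stack=$ else num N else  input=else else else num else $  — match else
step 6: stack=$ else num N  input=else else num else $  — expand N → C else else
Stack after step 6: $ else num else else C (top = C).

C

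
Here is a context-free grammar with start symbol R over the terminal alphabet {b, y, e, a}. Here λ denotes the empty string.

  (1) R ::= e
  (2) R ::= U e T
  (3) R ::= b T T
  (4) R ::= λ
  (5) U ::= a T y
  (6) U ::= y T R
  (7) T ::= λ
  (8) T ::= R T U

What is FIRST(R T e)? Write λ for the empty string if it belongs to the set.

FIRST(U) = {a, y}
FIRST(R) = {λ, a, b, e, y}  (via U e T)
FIRST(T) = {λ, a, b, e, y}  (via R T U)
FIRST(R T e): take FIRST of each symbol in turn, carrying on past any symbol whose FIRST contains λ; result {a, b, e, y}.

{a, b, e, y}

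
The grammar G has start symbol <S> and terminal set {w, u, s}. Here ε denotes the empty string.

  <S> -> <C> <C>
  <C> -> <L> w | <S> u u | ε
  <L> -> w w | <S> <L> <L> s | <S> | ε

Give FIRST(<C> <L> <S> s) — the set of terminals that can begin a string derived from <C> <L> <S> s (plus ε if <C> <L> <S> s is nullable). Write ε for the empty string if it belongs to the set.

{s, u, w}

FIRST(<S>): from <S>-><C> <C> we get {ε, s, u, w}. So FIRST(<S>) = {ε, s, u, w}.
FIRST(<L>): from <L>->w w we get {w}; from <L>-><S> <L> <L> s we get {s, u, w}; from <L>-><S> we get {ε, s, u, w}; from <L>->ε we get {ε}. So FIRST(<L>) = {ε, s, u, w}.
FIRST(<C>): from <C>-><L> w we get {s, u, w}; from <C>-><S> u u we get {s, u, w}; from <C>->ε we get {ε}. So FIRST(<C>) = {ε, s, u, w}.
FIRST(<C> <L> <S> s): take FIRST of each symbol in turn, carrying on past any symbol whose FIRST contains ε; result {s, u, w}.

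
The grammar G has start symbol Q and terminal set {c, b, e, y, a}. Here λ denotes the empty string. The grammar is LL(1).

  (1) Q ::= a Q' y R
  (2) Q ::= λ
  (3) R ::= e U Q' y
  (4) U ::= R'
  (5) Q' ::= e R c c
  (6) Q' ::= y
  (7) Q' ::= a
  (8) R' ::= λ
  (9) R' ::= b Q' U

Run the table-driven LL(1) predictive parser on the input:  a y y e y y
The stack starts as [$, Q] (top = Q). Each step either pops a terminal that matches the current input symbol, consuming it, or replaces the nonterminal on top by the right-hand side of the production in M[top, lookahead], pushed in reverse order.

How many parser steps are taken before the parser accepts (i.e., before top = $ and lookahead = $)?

      Stack       Input          Action
   1  $ Q         a y y e y y $  expand Q ::= a Q' y R
   2  $ R y Q' a  a y y e y y $  match a
   3  $ R y Q'    y y e y y $    expand Q' ::= y
   4  $ R y y     y y e y y $    match y
   5  $ R y       y e y y $      match y
   6  $ R         e y y $        expand R ::= e U Q' y
   7  $ y Q' U e  e y y $        match e
   8  $ y Q' U    y y $          expand U ::= R'
   9  $ y Q' R'   y y $          expand R' ::= λ
  10  $ y Q'      y y $          expand Q' ::= y
  11  $ y y       y y $          match y
  12  $ y         y $            match y
Accept reached after 12 steps.

12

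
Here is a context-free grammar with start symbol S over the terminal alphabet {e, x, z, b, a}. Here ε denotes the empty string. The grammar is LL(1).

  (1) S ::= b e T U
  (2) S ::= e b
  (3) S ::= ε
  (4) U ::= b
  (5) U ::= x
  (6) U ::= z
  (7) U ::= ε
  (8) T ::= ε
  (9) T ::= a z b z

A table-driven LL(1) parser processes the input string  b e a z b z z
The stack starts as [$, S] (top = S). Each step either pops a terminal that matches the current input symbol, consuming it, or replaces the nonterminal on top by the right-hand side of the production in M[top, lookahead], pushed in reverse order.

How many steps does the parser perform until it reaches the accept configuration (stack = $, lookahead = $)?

      Stack        Input            Action
   1  $ S          b e a z b z z $  expand S ::= b e T U
   2  $ U T e b    b e a z b z z $  match b
   3  $ U T e      e a z b z z $    match e
   4  $ U T        a z b z z $      expand T ::= a z b z
   5  $ U z b z a  a z b z z $      match a
   6  $ U z b z    z b z z $        match z
   7  $ U z b      b z z $          match b
   8  $ U z        z z $            match z
   9  $ U          z $              expand U ::= z
  10  $ z          z $              match z
Accept reached after 10 steps.

10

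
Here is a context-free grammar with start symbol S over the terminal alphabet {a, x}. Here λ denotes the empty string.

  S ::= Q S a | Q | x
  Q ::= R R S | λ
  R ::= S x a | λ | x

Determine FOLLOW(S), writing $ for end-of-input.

FIRST(S): from S::=Q S a we get {a, x}; from S::=Q we get {λ, a, x}; from S::=x we get {x}. So FIRST(S) = {λ, a, x}.
FIRST(R): from R::=S x a we get {a, x}; from R::=λ we get {λ}; from R::=x we get {x}. So FIRST(R) = {λ, a, x}.
FIRST(Q): from Q::=R R S we get {λ, a, x}; from Q::=λ we get {λ}. So FIRST(Q) = {λ, a, x}.
FOLLOW(S) includes $ since S is the start symbol.
FOLLOW(S): in S::=Q S a, S is followed by a with FIRST {a}; in Q::=R R S, the suffix after S is empty, so FOLLOW(S) ⊇ FOLLOW(Q) = {$, a, x}; in R::=S x a, S is followed by x a with FIRST {x}. Thus FOLLOW(S) = {$, a, x}.
FOLLOW(Q): in S::=Q S a, Q is followed by S a with FIRST {a, x}; in S::=Q, the suffix after Q is empty, so FOLLOW(Q) ⊇ FOLLOW(S) = {$, a, x}. Thus FOLLOW(Q) = {$, a, x}.
FOLLOW(R): in Q::=R R S (occurrence 1), R is followed by R S with FIRST {λ, a, x}; in Q::=R R S (occurrence 1), the suffix after R is nullable, so FOLLOW(R) ⊇ FOLLOW(Q) = {$, a, x}; in Q::=R R S (occurrence 2), R is followed by S with FIRST {λ, a, x}; in Q::=R R S (occurrence 2), the suffix after R is nullable, so FOLLOW(R) ⊇ FOLLOW(Q) = {$, a, x}. Thus FOLLOW(R) = {$, a, x}.

{$, a, x}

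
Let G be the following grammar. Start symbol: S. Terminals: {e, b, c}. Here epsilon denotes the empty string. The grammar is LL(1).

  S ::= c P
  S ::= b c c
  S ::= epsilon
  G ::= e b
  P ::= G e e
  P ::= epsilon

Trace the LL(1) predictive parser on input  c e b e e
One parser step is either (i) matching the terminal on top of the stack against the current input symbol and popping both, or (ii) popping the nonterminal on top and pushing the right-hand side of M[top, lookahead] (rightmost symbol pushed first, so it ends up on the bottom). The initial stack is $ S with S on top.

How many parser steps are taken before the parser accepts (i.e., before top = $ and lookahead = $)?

8

step 1: stack=$ S  input=c e b e e $  — expand S ::= c P
step 2: stack=$ P c  input=c e b e e $  — match c
step 3: stack=$ P  input=e b e e $  — expand P ::= G e e
step 4: stack=$ e e G  input=e b e e $  — expand G ::= e b
step 5: stack=$ e e b e  input=e b e e $  — match e
step 6: stack=$ e e b  input=b e e $  — match b
step 7: stack=$ e e  input=e e $  — match e
step 8: stack=$ e  input=e $  — match e
Accept reached after 8 steps.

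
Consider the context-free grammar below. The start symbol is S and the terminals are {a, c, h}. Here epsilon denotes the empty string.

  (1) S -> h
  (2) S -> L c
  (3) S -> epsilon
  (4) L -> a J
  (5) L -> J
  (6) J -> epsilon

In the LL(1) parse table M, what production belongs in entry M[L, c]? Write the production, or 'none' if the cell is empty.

FIRST(J): from J->epsilon we get {epsilon}. So FIRST(J) = {epsilon}.
FIRST(L): from L->a J we get {a}; from L->J we get {epsilon}. So FIRST(L) = {epsilon, a}.
FIRST(S): from S->h we get {h}; from S->L c we get {a, c}; from S->epsilon we get {epsilon}. So FIRST(S) = {epsilon, a, c, h}.
FOLLOW(S) includes $ since S is the start symbol.
FOLLOW(L): in S->L c, L is followed by c with FIRST {c}. Thus FOLLOW(L) = {c}.
For L -> a J: FIRST(a J) = {a}, so it goes in M[L, t] for t ∈ {a}.
For L -> J: FIRST(J) = {epsilon}, so it goes in M[L, t] for t ∈ {}; since epsilon ∈ FIRST, also for every t ∈ FOLLOW(L) = {c}.

L -> J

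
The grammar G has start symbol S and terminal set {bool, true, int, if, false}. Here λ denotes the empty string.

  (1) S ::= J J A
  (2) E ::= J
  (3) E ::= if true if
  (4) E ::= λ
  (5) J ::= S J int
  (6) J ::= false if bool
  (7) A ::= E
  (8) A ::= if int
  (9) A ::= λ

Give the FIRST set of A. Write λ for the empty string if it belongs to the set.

{λ, false, if}

FIRST(S): from S::=J J A we get {false}. So FIRST(S) = {false}.
FIRST(J): from J::=S J int we get {false}; from J::=false if bool we get {false}. So FIRST(J) = {false}.
FIRST(E): from E::=J we get {false}; from E::=if true if we get {if}; from E::=λ we get {λ}. So FIRST(E) = {λ, false, if}.
FIRST(A): from A::=E we get {λ, false, if}; from A::=if int we get {if}; from A::=λ we get {λ}. So FIRST(A) = {λ, false, if}.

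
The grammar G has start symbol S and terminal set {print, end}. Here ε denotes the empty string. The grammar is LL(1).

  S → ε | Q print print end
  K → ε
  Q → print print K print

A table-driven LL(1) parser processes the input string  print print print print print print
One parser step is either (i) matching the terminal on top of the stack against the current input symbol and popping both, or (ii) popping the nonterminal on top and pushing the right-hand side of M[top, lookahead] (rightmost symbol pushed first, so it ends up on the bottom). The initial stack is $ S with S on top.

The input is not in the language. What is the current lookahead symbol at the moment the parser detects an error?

print

step 1: stack=$ S  input=print print print print print print $  — expand S → Q print print end
step 2: stack=$ end print print Q  input=print print print print print print $  — expand Q → print print K print
step 3: stack=$ end print print print K print print  input=print print print print print print $  — match print
step 4: stack=$ end print print print K print  input=print print print print print $  — match print
step 5: stack=$ end print print print K  input=print print print print $  — expand K → ε
step 6: stack=$ end print print print  input=print print print print $  — match print
step 7: stack=$ end print print  input=print print print $  — match print
step 8: stack=$ end print  input=print print $  — match print
step 9: stack=$ end  input=print $  — error: top is terminal end but lookahead is print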